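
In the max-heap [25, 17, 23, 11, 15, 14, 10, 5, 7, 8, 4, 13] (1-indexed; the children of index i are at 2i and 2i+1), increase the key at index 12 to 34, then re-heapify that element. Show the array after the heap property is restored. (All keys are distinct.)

[34, 17, 25, 11, 15, 23, 10, 5, 7, 8, 4, 14]

set index 12 from 13 to 34 → [25, 17, 23, 11, 15, 14, 10, 5, 7, 8, 4, 34]
34 > parent 14 at index 6, swap → [25, 17, 23, 11, 15, 34, 10, 5, 7, 8, 4, 14]
34 > parent 23 at index 3, swap → [25, 17, 34, 11, 15, 23, 10, 5, 7, 8, 4, 14]
34 > parent 25 at index 1, swap → [34, 17, 25, 11, 15, 23, 10, 5, 7, 8, 4, 14]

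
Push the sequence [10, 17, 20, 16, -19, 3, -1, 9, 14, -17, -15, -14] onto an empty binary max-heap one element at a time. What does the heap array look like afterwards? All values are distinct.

[20, 16, 17, 14, -15, 3, -1, 9, 10, -19, -17, -14]

Insert 10:
  append 10 at index 0 → [10] (no swap needed)
Insert 17:
  append 17 at index 1 → [10, 17]
  17 > parent 10 at index 0, swap → [17, 10]
Insert 20:
  append 20 at index 2 → [17, 10, 20]
  20 > parent 17 at index 0, swap → [20, 10, 17]
Insert 16:
  append 16 at index 3 → [20, 10, 17, 16]
  16 > parent 10 at index 1, swap → [20, 16, 17, 10]
Insert -19:
  append -19 at index 4 → [20, 16, 17, 10, -19] (no swap needed)
Insert 3:
  append 3 at index 5 → [20, 16, 17, 10, -19, 3] (no swap needed)
Insert -1:
  append -1 at index 6 → [20, 16, 17, 10, -19, 3, -1] (no swap needed)
Insert 9:
  append 9 at index 7 → [20, 16, 17, 10, -19, 3, -1, 9] (no swap needed)
Insert 14:
  append 14 at index 8 → [20, 16, 17, 10, -19, 3, -1, 9, 14]
  14 > parent 10 at index 3, swap → [20, 16, 17, 14, -19, 3, -1, 9, 10]
Insert -17:
  append -17 at index 9 → [20, 16, 17, 14, -19, 3, -1, 9, 10, -17]
  -17 > parent -19 at index 4, swap → [20, 16, 17, 14, -17, 3, -1, 9, 10, -19]
Insert -15:
  append -15 at index 10 → [20, 16, 17, 14, -17, 3, -1, 9, 10, -19, -15]
  -15 > parent -17 at index 4, swap → [20, 16, 17, 14, -15, 3, -1, 9, 10, -19, -17]
Insert -14:
  append -14 at index 11 → [20, 16, 17, 14, -15, 3, -1, 9, 10, -19, -17, -14] (no swap needed)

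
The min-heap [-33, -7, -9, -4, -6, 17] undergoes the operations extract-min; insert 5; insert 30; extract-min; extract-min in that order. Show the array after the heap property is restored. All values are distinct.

[-6, -4, 5, 17, 30]

extract-min → returns -33:
  remove root -33; move last element 17 to root → [17, -7, -9, -4, -6]
  17 vs smaller child -9 at index 2, swap → [-9, -7, 17, -4, -6]
insert 5:
  append 5 at index 5 → [-9, -7, 17, -4, -6, 5]
  5 < parent 17 at index 2, swap → [-9, -7, 5, -4, -6, 17]
insert 30:
  append 30 at index 6 → [-9, -7, 5, -4, -6, 17, 30] (no swap needed)
extract-min → returns -9:
  remove root -9; move last element 30 to root → [30, -7, 5, -4, -6, 17]
  30 vs smaller child -7 at index 1, swap → [-7, 30, 5, -4, -6, 17]
  30 vs smaller child -6 at index 4, swap → [-7, -6, 5, -4, 30, 17]
extract-min → returns -7:
  remove root -7; move last element 17 to root → [17, -6, 5, -4, 30]
  17 vs smaller child -6 at index 1, swap → [-6, 17, 5, -4, 30]
  17 vs smaller child -4 at index 3, swap → [-6, -4, 5, 17, 30]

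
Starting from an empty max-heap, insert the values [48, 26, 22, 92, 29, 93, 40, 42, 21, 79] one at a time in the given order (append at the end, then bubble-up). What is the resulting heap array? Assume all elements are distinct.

[93, 79, 92, 42, 48, 22, 40, 26, 21, 29]

Insert 48:
  append 48 at index 0 → [48] (no swap needed)
Insert 26:
  append 26 at index 1 → [48, 26] (no swap needed)
Insert 22:
  append 22 at index 2 → [48, 26, 22] (no swap needed)
Insert 92:
  append 92 at index 3 → [48, 26, 22, 92]
  92 > parent 26 at index 1, swap → [48, 92, 22, 26]
  92 > parent 48 at index 0, swap → [92, 48, 22, 26]
Insert 29:
  append 29 at index 4 → [92, 48, 22, 26, 29] (no swap needed)
Insert 93:
  append 93 at index 5 → [92, 48, 22, 26, 29, 93]
  93 > parent 22 at index 2, swap → [92, 48, 93, 26, 29, 22]
  93 > parent 92 at index 0, swap → [93, 48, 92, 26, 29, 22]
Insert 40:
  append 40 at index 6 → [93, 48, 92, 26, 29, 22, 40] (no swap needed)
Insert 42:
  append 42 at index 7 → [93, 48, 92, 26, 29, 22, 40, 42]
  42 > parent 26 at index 3, swap → [93, 48, 92, 42, 29, 22, 40, 26]
Insert 21:
  append 21 at index 8 → [93, 48, 92, 42, 29, 22, 40, 26, 21] (no swap needed)
Insert 79:
  append 79 at index 9 → [93, 48, 92, 42, 29, 22, 40, 26, 21, 79]
  79 > parent 29 at index 4, swap → [93, 48, 92, 42, 79, 22, 40, 26, 21, 29]
  79 > parent 48 at index 1, swap → [93, 79, 92, 42, 48, 22, 40, 26, 21, 29]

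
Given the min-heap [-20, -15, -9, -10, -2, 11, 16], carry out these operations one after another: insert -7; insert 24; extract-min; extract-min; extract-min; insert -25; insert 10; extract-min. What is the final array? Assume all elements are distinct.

[-9, -7, 11, 10, -2, 16, 24]

insert -7:
  append -7 at index 7 → [-20, -15, -9, -10, -2, 11, 16, -7] (no swap needed)
insert 24:
  append 24 at index 8 → [-20, -15, -9, -10, -2, 11, 16, -7, 24] (no swap needed)
extract-min → returns -20:
  remove root -20; move last element 24 to root → [24, -15, -9, -10, -2, 11, 16, -7]
  24 vs smaller child -15 at index 1, swap → [-15, 24, -9, -10, -2, 11, 16, -7]
  24 vs smaller child -10 at index 3, swap → [-15, -10, -9, 24, -2, 11, 16, -7]
  24 vs only child -7 at index 7, swap → [-15, -10, -9, -7, -2, 11, 16, 24]
extract-min → returns -15:
  remove root -15; move last element 24 to root → [24, -10, -9, -7, -2, 11, 16]
  24 vs smaller child -10 at index 1, swap → [-10, 24, -9, -7, -2, 11, 16]
  24 vs smaller child -7 at index 3, swap → [-10, -7, -9, 24, -2, 11, 16]
extract-min → returns -10:
  remove root -10; move last element 16 to root → [16, -7, -9, 24, -2, 11]
  16 vs smaller child -9 at index 2, swap → [-9, -7, 16, 24, -2, 11]
  16 vs only child 11 at index 5, swap → [-9, -7, 11, 24, -2, 16]
insert -25:
  append -25 at index 6 → [-9, -7, 11, 24, -2, 16, -25]
  -25 < parent 11 at index 2, swap → [-9, -7, -25, 24, -2, 16, 11]
  -25 < parent -9 at index 0, swap → [-25, -7, -9, 24, -2, 16, 11]
insert 10:
  append 10 at index 7 → [-25, -7, -9, 24, -2, 16, 11, 10]
  10 < parent 24 at index 3, swap → [-25, -7, -9, 10, -2, 16, 11, 24]
extract-min → returns -25:
  remove root -25; move last element 24 to root → [24, -7, -9, 10, -2, 16, 11]
  24 vs smaller child -9 at index 2, swap → [-9, -7, 24, 10, -2, 16, 11]
  24 vs smaller child 11 at index 6, swap → [-9, -7, 11, 10, -2, 16, 24]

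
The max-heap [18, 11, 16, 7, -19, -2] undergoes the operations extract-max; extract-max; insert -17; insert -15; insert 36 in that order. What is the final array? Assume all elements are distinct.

extract-max → returns 18:
  remove root 18; move last element -2 to root → [-2, 11, 16, 7, -19]
  -2 vs larger child 16 at index 2, swap → [16, 11, -2, 7, -19]
extract-max → returns 16:
  remove root 16; move last element -19 to root → [-19, 11, -2, 7]
  -19 vs larger child 11 at index 1, swap → [11, -19, -2, 7]
  -19 vs only child 7 at index 3, swap → [11, 7, -2, -19]
insert -17:
  append -17 at index 4 → [11, 7, -2, -19, -17] (no swap needed)
insert -15:
  append -15 at index 5 → [11, 7, -2, -19, -17, -15] (no swap needed)
insert 36:
  append 36 at index 6 → [11, 7, -2, -19, -17, -15, 36]
  36 > parent -2 at index 2, swap → [11, 7, 36, -19, -17, -15, -2]
  36 > parent 11 at index 0, swap → [36, 7, 11, -19, -17, -15, -2]

[36, 7, 11, -19, -17, -15, -2]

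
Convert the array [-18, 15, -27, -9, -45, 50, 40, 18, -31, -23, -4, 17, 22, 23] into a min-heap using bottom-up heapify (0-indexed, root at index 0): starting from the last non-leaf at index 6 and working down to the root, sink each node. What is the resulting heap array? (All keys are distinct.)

[-45, -31, -27, -18, -23, 17, 23, 18, -9, 15, -4, 50, 22, 40]

sift down from index 6:
  40 vs only child 23 at index 13, swap → [-18, 15, -27, -9, -45, 50, 23, 18, -31, -23, -4, 17, 22, 40]
sift down from index 5:
  50 vs smaller child 17 at index 11, swap → [-18, 15, -27, -9, -45, 17, 23, 18, -31, -23, -4, 50, 22, 40]
sift down from index 4: already satisfies heap property
sift down from index 3:
  -9 vs smaller child -31 at index 8, swap → [-18, 15, -27, -31, -45, 17, 23, 18, -9, -23, -4, 50, 22, 40]
sift down from index 2: already satisfies heap property
sift down from index 1:
  15 vs smaller child -45 at index 4, swap → [-18, -45, -27, -31, 15, 17, 23, 18, -9, -23, -4, 50, 22, 40]
  15 vs smaller child -23 at index 9, swap → [-18, -45, -27, -31, -23, 17, 23, 18, -9, 15, -4, 50, 22, 40]
sift down from index 0:
  -18 vs smaller child -45 at index 1, swap → [-45, -18, -27, -31, -23, 17, 23, 18, -9, 15, -4, 50, 22, 40]
  -18 vs smaller child -31 at index 3, swap → [-45, -31, -27, -18, -23, 17, 23, 18, -9, 15, -4, 50, 22, 40]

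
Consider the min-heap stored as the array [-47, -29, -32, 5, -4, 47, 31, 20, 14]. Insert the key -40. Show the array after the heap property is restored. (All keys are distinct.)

[-47, -40, -32, 5, -29, 47, 31, 20, 14, -4]

append -40 at index 9 → [-47, -29, -32, 5, -4, 47, 31, 20, 14, -40]
-40 < parent -4 at index 4, swap → [-47, -29, -32, 5, -40, 47, 31, 20, 14, -4]
-40 < parent -29 at index 1, swap → [-47, -40, -32, 5, -29, 47, 31, 20, 14, -4]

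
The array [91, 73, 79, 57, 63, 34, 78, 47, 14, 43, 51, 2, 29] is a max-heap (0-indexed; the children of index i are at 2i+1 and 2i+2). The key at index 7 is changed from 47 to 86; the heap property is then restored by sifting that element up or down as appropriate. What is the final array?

set index 7 from 47 to 86 → [91, 73, 79, 57, 63, 34, 78, 86, 14, 43, 51, 2, 29]
86 > parent 57 at index 3, swap → [91, 73, 79, 86, 63, 34, 78, 57, 14, 43, 51, 2, 29]
86 > parent 73 at index 1, swap → [91, 86, 79, 73, 63, 34, 78, 57, 14, 43, 51, 2, 29]

[91, 86, 79, 73, 63, 34, 78, 57, 14, 43, 51, 2, 29]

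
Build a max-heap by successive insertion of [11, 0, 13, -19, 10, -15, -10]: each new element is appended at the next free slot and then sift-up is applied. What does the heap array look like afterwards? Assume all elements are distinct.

[13, 10, 11, -19, 0, -15, -10]

Insert 11:
  append 11 at index 0 → [11] (no swap needed)
Insert 0:
  append 0 at index 1 → [11, 0] (no swap needed)
Insert 13:
  append 13 at index 2 → [11, 0, 13]
  13 > parent 11 at index 0, swap → [13, 0, 11]
Insert -19:
  append -19 at index 3 → [13, 0, 11, -19] (no swap needed)
Insert 10:
  append 10 at index 4 → [13, 0, 11, -19, 10]
  10 > parent 0 at index 1, swap → [13, 10, 11, -19, 0]
Insert -15:
  append -15 at index 5 → [13, 10, 11, -19, 0, -15] (no swap needed)
Insert -10:
  append -10 at index 6 → [13, 10, 11, -19, 0, -15, -10] (no swap needed)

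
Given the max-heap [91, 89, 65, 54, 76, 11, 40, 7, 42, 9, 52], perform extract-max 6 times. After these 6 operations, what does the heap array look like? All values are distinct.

extract-max #1 returns 91:
  remove root 91; move last element 52 to root → [52, 89, 65, 54, 76, 11, 40, 7, 42, 9]
  52 vs larger child 89 at index 1, swap → [89, 52, 65, 54, 76, 11, 40, 7, 42, 9]
  52 vs larger child 76 at index 4, swap → [89, 76, 65, 54, 52, 11, 40, 7, 42, 9]
extract-max #2 returns 89:
  remove root 89; move last element 9 to root → [9, 76, 65, 54, 52, 11, 40, 7, 42]
  9 vs larger child 76 at index 1, swap → [76, 9, 65, 54, 52, 11, 40, 7, 42]
  9 vs larger child 54 at index 3, swap → [76, 54, 65, 9, 52, 11, 40, 7, 42]
  9 vs larger child 42 at index 8, swap → [76, 54, 65, 42, 52, 11, 40, 7, 9]
extract-max #3 returns 76:
  remove root 76; move last element 9 to root → [9, 54, 65, 42, 52, 11, 40, 7]
  9 vs larger child 65 at index 2, swap → [65, 54, 9, 42, 52, 11, 40, 7]
  9 vs larger child 40 at index 6, swap → [65, 54, 40, 42, 52, 11, 9, 7]
extract-max #4 returns 65:
  remove root 65; move last element 7 to root → [7, 54, 40, 42, 52, 11, 9]
  7 vs larger child 54 at index 1, swap → [54, 7, 40, 42, 52, 11, 9]
  7 vs larger child 52 at index 4, swap → [54, 52, 40, 42, 7, 11, 9]
extract-max #5 returns 54:
  remove root 54; move last element 9 to root → [9, 52, 40, 42, 7, 11]
  9 vs larger child 52 at index 1, swap → [52, 9, 40, 42, 7, 11]
  9 vs larger child 42 at index 3, swap → [52, 42, 40, 9, 7, 11]
extract-max #6 returns 52:
  remove root 52; move last element 11 to root → [11, 42, 40, 9, 7]
  11 vs larger child 42 at index 1, swap → [42, 11, 40, 9, 7]

[42, 11, 40, 9, 7]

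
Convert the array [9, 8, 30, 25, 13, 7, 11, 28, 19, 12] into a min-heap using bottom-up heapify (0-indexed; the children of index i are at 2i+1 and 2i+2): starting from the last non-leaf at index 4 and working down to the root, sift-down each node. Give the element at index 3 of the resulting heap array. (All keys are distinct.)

19

sift down from index 4:
  13 vs only child 12 at index 9, swap → [9, 8, 30, 25, 12, 7, 11, 28, 19, 13]
sift down from index 3:
  25 vs smaller child 19 at index 8, swap → [9, 8, 30, 19, 12, 7, 11, 28, 25, 13]
sift down from index 2:
  30 vs smaller child 7 at index 5, swap → [9, 8, 7, 19, 12, 30, 11, 28, 25, 13]
sift down from index 1: already satisfies heap property
sift down from index 0:
  9 vs smaller child 7 at index 2, swap → [7, 8, 9, 19, 12, 30, 11, 28, 25, 13]
resulting array: [7, 8, 9, 19, 12, 30, 11, 28, 25, 13]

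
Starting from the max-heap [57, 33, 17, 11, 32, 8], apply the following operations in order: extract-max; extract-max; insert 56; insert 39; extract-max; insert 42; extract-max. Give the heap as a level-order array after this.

[39, 32, 17, 8, 11]

extract-max → returns 57:
  remove root 57; move last element 8 to root → [8, 33, 17, 11, 32]
  8 vs larger child 33 at index 1, swap → [33, 8, 17, 11, 32]
  8 vs larger child 32 at index 4, swap → [33, 32, 17, 11, 8]
extract-max → returns 33:
  remove root 33; move last element 8 to root → [8, 32, 17, 11]
  8 vs larger child 32 at index 1, swap → [32, 8, 17, 11]
  8 vs only child 11 at index 3, swap → [32, 11, 17, 8]
insert 56:
  append 56 at index 4 → [32, 11, 17, 8, 56]
  56 > parent 11 at index 1, swap → [32, 56, 17, 8, 11]
  56 > parent 32 at index 0, swap → [56, 32, 17, 8, 11]
insert 39:
  append 39 at index 5 → [56, 32, 17, 8, 11, 39]
  39 > parent 17 at index 2, swap → [56, 32, 39, 8, 11, 17]
extract-max → returns 56:
  remove root 56; move last element 17 to root → [17, 32, 39, 8, 11]
  17 vs larger child 39 at index 2, swap → [39, 32, 17, 8, 11]
insert 42:
  append 42 at index 5 → [39, 32, 17, 8, 11, 42]
  42 > parent 17 at index 2, swap → [39, 32, 42, 8, 11, 17]
  42 > parent 39 at index 0, swap → [42, 32, 39, 8, 11, 17]
extract-max → returns 42:
  remove root 42; move last element 17 to root → [17, 32, 39, 8, 11]
  17 vs larger child 39 at index 2, swap → [39, 32, 17, 8, 11]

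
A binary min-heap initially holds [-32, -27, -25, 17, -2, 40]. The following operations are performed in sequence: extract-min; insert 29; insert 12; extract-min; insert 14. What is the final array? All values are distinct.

[-25, -2, 12, 17, 40, 29, 14]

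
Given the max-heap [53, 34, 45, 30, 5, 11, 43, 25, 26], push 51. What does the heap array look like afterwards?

[53, 51, 45, 30, 34, 11, 43, 25, 26, 5]

append 51 at index 9 → [53, 34, 45, 30, 5, 11, 43, 25, 26, 51]
51 > parent 5 at index 4, swap → [53, 34, 45, 30, 51, 11, 43, 25, 26, 5]
51 > parent 34 at index 1, swap → [53, 51, 45, 30, 34, 11, 43, 25, 26, 5]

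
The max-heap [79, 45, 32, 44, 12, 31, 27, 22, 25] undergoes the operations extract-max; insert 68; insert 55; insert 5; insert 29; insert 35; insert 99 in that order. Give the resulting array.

[99, 55, 68, 44, 45, 32, 35, 22, 25, 12, 5, 29, 31, 27]

extract-max → returns 79:
  remove root 79; move last element 25 to root → [25, 45, 32, 44, 12, 31, 27, 22]
  25 vs larger child 45 at index 1, swap → [45, 25, 32, 44, 12, 31, 27, 22]
  25 vs larger child 44 at index 3, swap → [45, 44, 32, 25, 12, 31, 27, 22]
insert 68:
  append 68 at index 8 → [45, 44, 32, 25, 12, 31, 27, 22, 68]
  68 > parent 25 at index 3, swap → [45, 44, 32, 68, 12, 31, 27, 22, 25]
  68 > parent 44 at index 1, swap → [45, 68, 32, 44, 12, 31, 27, 22, 25]
  68 > parent 45 at index 0, swap → [68, 45, 32, 44, 12, 31, 27, 22, 25]
insert 55:
  append 55 at index 9 → [68, 45, 32, 44, 12, 31, 27, 22, 25, 55]
  55 > parent 12 at index 4, swap → [68, 45, 32, 44, 55, 31, 27, 22, 25, 12]
  55 > parent 45 at index 1, swap → [68, 55, 32, 44, 45, 31, 27, 22, 25, 12]
insert 5:
  append 5 at index 10 → [68, 55, 32, 44, 45, 31, 27, 22, 25, 12, 5] (no swap needed)
insert 29:
  append 29 at index 11 → [68, 55, 32, 44, 45, 31, 27, 22, 25, 12, 5, 29] (no swap needed)
insert 35:
  append 35 at index 12 → [68, 55, 32, 44, 45, 31, 27, 22, 25, 12, 5, 29, 35]
  35 > parent 31 at index 5, swap → [68, 55, 32, 44, 45, 35, 27, 22, 25, 12, 5, 29, 31]
  35 > parent 32 at index 2, swap → [68, 55, 35, 44, 45, 32, 27, 22, 25, 12, 5, 29, 31]
insert 99:
  append 99 at index 13 → [68, 55, 35, 44, 45, 32, 27, 22, 25, 12, 5, 29, 31, 99]
  99 > parent 27 at index 6, swap → [68, 55, 35, 44, 45, 32, 99, 22, 25, 12, 5, 29, 31, 27]
  99 > parent 35 at index 2, swap → [68, 55, 99, 44, 45, 32, 35, 22, 25, 12, 5, 29, 31, 27]
  99 > parent 68 at index 0, swap → [99, 55, 68, 44, 45, 32, 35, 22, 25, 12, 5, 29, 31, 27]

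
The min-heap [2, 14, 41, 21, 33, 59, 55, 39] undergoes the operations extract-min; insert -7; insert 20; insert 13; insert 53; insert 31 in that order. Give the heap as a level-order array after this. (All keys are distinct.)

[-7, 13, 31, 20, 14, 41, 55, 39, 21, 33, 53, 59]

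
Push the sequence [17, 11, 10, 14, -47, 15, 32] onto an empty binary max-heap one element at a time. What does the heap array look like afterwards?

[32, 14, 17, 11, -47, 10, 15]

Insert 17:
  append 17 at index 0 → [17] (no swap needed)
Insert 11:
  append 11 at index 1 → [17, 11] (no swap needed)
Insert 10:
  append 10 at index 2 → [17, 11, 10] (no swap needed)
Insert 14:
  append 14 at index 3 → [17, 11, 10, 14]
  14 > parent 11 at index 1, swap → [17, 14, 10, 11]
Insert -47:
  append -47 at index 4 → [17, 14, 10, 11, -47] (no swap needed)
Insert 15:
  append 15 at index 5 → [17, 14, 10, 11, -47, 15]
  15 > parent 10 at index 2, swap → [17, 14, 15, 11, -47, 10]
Insert 32:
  append 32 at index 6 → [17, 14, 15, 11, -47, 10, 32]
  32 > parent 15 at index 2, swap → [17, 14, 32, 11, -47, 10, 15]
  32 > parent 17 at index 0, swap → [32, 14, 17, 11, -47, 10, 15]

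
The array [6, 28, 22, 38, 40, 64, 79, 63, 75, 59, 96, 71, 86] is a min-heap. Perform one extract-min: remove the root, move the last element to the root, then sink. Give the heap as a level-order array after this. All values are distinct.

[22, 28, 64, 38, 40, 71, 79, 63, 75, 59, 96, 86]

remove root 6; move last element 86 to root → [86, 28, 22, 38, 40, 64, 79, 63, 75, 59, 96, 71]
86 vs smaller child 22 at index 2, swap → [22, 28, 86, 38, 40, 64, 79, 63, 75, 59, 96, 71]
86 vs smaller child 64 at index 5, swap → [22, 28, 64, 38, 40, 86, 79, 63, 75, 59, 96, 71]
86 vs only child 71 at index 11, swap → [22, 28, 64, 38, 40, 71, 79, 63, 75, 59, 96, 86]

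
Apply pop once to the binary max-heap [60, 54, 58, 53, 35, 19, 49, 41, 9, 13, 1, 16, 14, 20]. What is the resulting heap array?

remove root 60; move last element 20 to root → [20, 54, 58, 53, 35, 19, 49, 41, 9, 13, 1, 16, 14]
20 vs larger child 58 at index 2, swap → [58, 54, 20, 53, 35, 19, 49, 41, 9, 13, 1, 16, 14]
20 vs larger child 49 at index 6, swap → [58, 54, 49, 53, 35, 19, 20, 41, 9, 13, 1, 16, 14]

[58, 54, 49, 53, 35, 19, 20, 41, 9, 13, 1, 16, 14]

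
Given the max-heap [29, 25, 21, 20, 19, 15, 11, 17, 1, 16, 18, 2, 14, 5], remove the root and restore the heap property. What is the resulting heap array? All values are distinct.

remove root 29; move last element 5 to root → [5, 25, 21, 20, 19, 15, 11, 17, 1, 16, 18, 2, 14]
5 vs larger child 25 at index 1, swap → [25, 5, 21, 20, 19, 15, 11, 17, 1, 16, 18, 2, 14]
5 vs larger child 20 at index 3, swap → [25, 20, 21, 5, 19, 15, 11, 17, 1, 16, 18, 2, 14]
5 vs larger child 17 at index 7, swap → [25, 20, 21, 17, 19, 15, 11, 5, 1, 16, 18, 2, 14]

[25, 20, 21, 17, 19, 15, 11, 5, 1, 16, 18, 2, 14]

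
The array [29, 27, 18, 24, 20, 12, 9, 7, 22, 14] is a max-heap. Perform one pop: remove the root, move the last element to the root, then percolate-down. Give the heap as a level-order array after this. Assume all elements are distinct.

[27, 24, 18, 22, 20, 12, 9, 7, 14]

remove root 29; move last element 14 to root → [14, 27, 18, 24, 20, 12, 9, 7, 22]
14 vs larger child 27 at index 1, swap → [27, 14, 18, 24, 20, 12, 9, 7, 22]
14 vs larger child 24 at index 3, swap → [27, 24, 18, 14, 20, 12, 9, 7, 22]
14 vs larger child 22 at index 8, swap → [27, 24, 18, 22, 20, 12, 9, 7, 14]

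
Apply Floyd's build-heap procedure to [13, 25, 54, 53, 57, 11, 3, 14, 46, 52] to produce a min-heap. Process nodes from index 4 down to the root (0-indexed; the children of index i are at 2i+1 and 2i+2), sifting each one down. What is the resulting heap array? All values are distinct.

[3, 14, 11, 25, 52, 13, 54, 53, 46, 57]

sift down from index 4:
  57 vs only child 52 at index 9, swap → [13, 25, 54, 53, 52, 11, 3, 14, 46, 57]
sift down from index 3:
  53 vs smaller child 14 at index 7, swap → [13, 25, 54, 14, 52, 11, 3, 53, 46, 57]
sift down from index 2:
  54 vs smaller child 3 at index 6, swap → [13, 25, 3, 14, 52, 11, 54, 53, 46, 57]
sift down from index 1:
  25 vs smaller child 14 at index 3, swap → [13, 14, 3, 25, 52, 11, 54, 53, 46, 57]
sift down from index 0:
  13 vs smaller child 3 at index 2, swap → [3, 14, 13, 25, 52, 11, 54, 53, 46, 57]
  13 vs smaller child 11 at index 5, swap → [3, 14, 11, 25, 52, 13, 54, 53, 46, 57]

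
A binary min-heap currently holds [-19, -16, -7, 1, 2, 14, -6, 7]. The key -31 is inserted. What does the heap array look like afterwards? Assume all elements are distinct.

append -31 at index 8 → [-19, -16, -7, 1, 2, 14, -6, 7, -31]
-31 < parent 1 at index 3, swap → [-19, -16, -7, -31, 2, 14, -6, 7, 1]
-31 < parent -16 at index 1, swap → [-19, -31, -7, -16, 2, 14, -6, 7, 1]
-31 < parent -19 at index 0, swap → [-31, -19, -7, -16, 2, 14, -6, 7, 1]

[-31, -19, -7, -16, 2, 14, -6, 7, 1]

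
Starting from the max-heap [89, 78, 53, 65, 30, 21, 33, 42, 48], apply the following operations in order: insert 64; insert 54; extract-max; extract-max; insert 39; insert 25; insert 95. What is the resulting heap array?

[95, 64, 65, 54, 39, 53, 33, 42, 48, 30, 25, 21]

insert 64:
  append 64 at index 9 → [89, 78, 53, 65, 30, 21, 33, 42, 48, 64]
  64 > parent 30 at index 4, swap → [89, 78, 53, 65, 64, 21, 33, 42, 48, 30]
insert 54:
  append 54 at index 10 → [89, 78, 53, 65, 64, 21, 33, 42, 48, 30, 54] (no swap needed)
extract-max → returns 89:
  remove root 89; move last element 54 to root → [54, 78, 53, 65, 64, 21, 33, 42, 48, 30]
  54 vs larger child 78 at index 1, swap → [78, 54, 53, 65, 64, 21, 33, 42, 48, 30]
  54 vs larger child 65 at index 3, swap → [78, 65, 53, 54, 64, 21, 33, 42, 48, 30]
extract-max → returns 78:
  remove root 78; move last element 30 to root → [30, 65, 53, 54, 64, 21, 33, 42, 48]
  30 vs larger child 65 at index 1, swap → [65, 30, 53, 54, 64, 21, 33, 42, 48]
  30 vs larger child 64 at index 4, swap → [65, 64, 53, 54, 30, 21, 33, 42, 48]
insert 39:
  append 39 at index 9 → [65, 64, 53, 54, 30, 21, 33, 42, 48, 39]
  39 > parent 30 at index 4, swap → [65, 64, 53, 54, 39, 21, 33, 42, 48, 30]
insert 25:
  append 25 at index 10 → [65, 64, 53, 54, 39, 21, 33, 42, 48, 30, 25] (no swap needed)
insert 95:
  append 95 at index 11 → [65, 64, 53, 54, 39, 21, 33, 42, 48, 30, 25, 95]
  95 > parent 21 at index 5, swap → [65, 64, 53, 54, 39, 95, 33, 42, 48, 30, 25, 21]
  95 > parent 53 at index 2, swap → [65, 64, 95, 54, 39, 53, 33, 42, 48, 30, 25, 21]
  95 > parent 65 at index 0, swap → [95, 64, 65, 54, 39, 53, 33, 42, 48, 30, 25, 21]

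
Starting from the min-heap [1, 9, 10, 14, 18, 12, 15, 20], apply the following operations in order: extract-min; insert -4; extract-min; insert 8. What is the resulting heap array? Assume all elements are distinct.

[8, 9, 10, 14, 18, 12, 15, 20]

extract-min → returns 1:
  remove root 1; move last element 20 to root → [20, 9, 10, 14, 18, 12, 15]
  20 vs smaller child 9 at index 1, swap → [9, 20, 10, 14, 18, 12, 15]
  20 vs smaller child 14 at index 3, swap → [9, 14, 10, 20, 18, 12, 15]
insert -4:
  append -4 at index 7 → [9, 14, 10, 20, 18, 12, 15, -4]
  -4 < parent 20 at index 3, swap → [9, 14, 10, -4, 18, 12, 15, 20]
  -4 < parent 14 at index 1, swap → [9, -4, 10, 14, 18, 12, 15, 20]
  -4 < parent 9 at index 0, swap → [-4, 9, 10, 14, 18, 12, 15, 20]
extract-min → returns -4:
  remove root -4; move last element 20 to root → [20, 9, 10, 14, 18, 12, 15]
  20 vs smaller child 9 at index 1, swap → [9, 20, 10, 14, 18, 12, 15]
  20 vs smaller child 14 at index 3, swap → [9, 14, 10, 20, 18, 12, 15]
insert 8:
  append 8 at index 7 → [9, 14, 10, 20, 18, 12, 15, 8]
  8 < parent 20 at index 3, swap → [9, 14, 10, 8, 18, 12, 15, 20]
  8 < parent 14 at index 1, swap → [9, 8, 10, 14, 18, 12, 15, 20]
  8 < parent 9 at index 0, swap → [8, 9, 10, 14, 18, 12, 15, 20]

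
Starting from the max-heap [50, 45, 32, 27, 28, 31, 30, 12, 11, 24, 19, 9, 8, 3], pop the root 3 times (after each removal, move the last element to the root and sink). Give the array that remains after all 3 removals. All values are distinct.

extract-max #1 returns 50:
  remove root 50; move last element 3 to root → [3, 45, 32, 27, 28, 31, 30, 12, 11, 24, 19, 9, 8]
  3 vs larger child 45 at index 1, swap → [45, 3, 32, 27, 28, 31, 30, 12, 11, 24, 19, 9, 8]
  3 vs larger child 28 at index 4, swap → [45, 28, 32, 27, 3, 31, 30, 12, 11, 24, 19, 9, 8]
  3 vs larger child 24 at index 9, swap → [45, 28, 32, 27, 24, 31, 30, 12, 11, 3, 19, 9, 8]
extract-max #2 returns 45:
  remove root 45; move last element 8 to root → [8, 28, 32, 27, 24, 31, 30, 12, 11, 3, 19, 9]
  8 vs larger child 32 at index 2, swap → [32, 28, 8, 27, 24, 31, 30, 12, 11, 3, 19, 9]
  8 vs larger child 31 at index 5, swap → [32, 28, 31, 27, 24, 8, 30, 12, 11, 3, 19, 9]
  8 vs only child 9 at index 11, swap → [32, 28, 31, 27, 24, 9, 30, 12, 11, 3, 19, 8]
extract-max #3 returns 32:
  remove root 32; move last element 8 to root → [8, 28, 31, 27, 24, 9, 30, 12, 11, 3, 19]
  8 vs larger child 31 at index 2, swap → [31, 28, 8, 27, 24, 9, 30, 12, 11, 3, 19]
  8 vs larger child 30 at index 6, swap → [31, 28, 30, 27, 24, 9, 8, 12, 11, 3, 19]

[31, 28, 30, 27, 24, 9, 8, 12, 11, 3, 19]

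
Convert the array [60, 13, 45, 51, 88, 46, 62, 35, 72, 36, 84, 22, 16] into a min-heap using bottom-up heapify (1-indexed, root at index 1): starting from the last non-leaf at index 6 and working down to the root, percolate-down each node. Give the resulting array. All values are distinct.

sift down from index 6:
  46 vs smaller child 16 at index 13, swap → [60, 13, 45, 51, 88, 16, 62, 35, 72, 36, 84, 22, 46]
sift down from index 5:
  88 vs smaller child 36 at index 10, swap → [60, 13, 45, 51, 36, 16, 62, 35, 72, 88, 84, 22, 46]
sift down from index 4:
  51 vs smaller child 35 at index 8, swap → [60, 13, 45, 35, 36, 16, 62, 51, 72, 88, 84, 22, 46]
sift down from index 3:
  45 vs smaller child 16 at index 6, swap → [60, 13, 16, 35, 36, 45, 62, 51, 72, 88, 84, 22, 46]
  45 vs smaller child 22 at index 12, swap → [60, 13, 16, 35, 36, 22, 62, 51, 72, 88, 84, 45, 46]
sift down from index 2: already satisfies heap property
sift down from index 1:
  60 vs smaller child 13 at index 2, swap → [13, 60, 16, 35, 36, 22, 62, 51, 72, 88, 84, 45, 46]
  60 vs smaller child 35 at index 4, swap → [13, 35, 16, 60, 36, 22, 62, 51, 72, 88, 84, 45, 46]
  60 vs smaller child 51 at index 8, swap → [13, 35, 16, 51, 36, 22, 62, 60, 72, 88, 84, 45, 46]

[13, 35, 16, 51, 36, 22, 62, 60, 72, 88, 84, 45, 46]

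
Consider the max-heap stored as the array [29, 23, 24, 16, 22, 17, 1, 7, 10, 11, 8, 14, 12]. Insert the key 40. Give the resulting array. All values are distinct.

[40, 23, 29, 16, 22, 17, 24, 7, 10, 11, 8, 14, 12, 1]

append 40 at index 13 → [29, 23, 24, 16, 22, 17, 1, 7, 10, 11, 8, 14, 12, 40]
40 > parent 1 at index 6, swap → [29, 23, 24, 16, 22, 17, 40, 7, 10, 11, 8, 14, 12, 1]
40 > parent 24 at index 2, swap → [29, 23, 40, 16, 22, 17, 24, 7, 10, 11, 8, 14, 12, 1]
40 > parent 29 at index 0, swap → [40, 23, 29, 16, 22, 17, 24, 7, 10, 11, 8, 14, 12, 1]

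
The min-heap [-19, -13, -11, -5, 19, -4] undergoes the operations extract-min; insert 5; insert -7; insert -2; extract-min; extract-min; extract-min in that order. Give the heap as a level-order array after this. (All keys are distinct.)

[-5, -4, -2, 5, 19]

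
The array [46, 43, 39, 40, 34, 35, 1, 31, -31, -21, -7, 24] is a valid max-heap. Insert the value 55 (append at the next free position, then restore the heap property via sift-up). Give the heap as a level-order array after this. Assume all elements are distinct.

append 55 at index 12 → [46, 43, 39, 40, 34, 35, 1, 31, -31, -21, -7, 24, 55]
55 > parent 35 at index 5, swap → [46, 43, 39, 40, 34, 55, 1, 31, -31, -21, -7, 24, 35]
55 > parent 39 at index 2, swap → [46, 43, 55, 40, 34, 39, 1, 31, -31, -21, -7, 24, 35]
55 > parent 46 at index 0, swap → [55, 43, 46, 40, 34, 39, 1, 31, -31, -21, -7, 24, 35]

[55, 43, 46, 40, 34, 39, 1, 31, -31, -21, -7, 24, 35]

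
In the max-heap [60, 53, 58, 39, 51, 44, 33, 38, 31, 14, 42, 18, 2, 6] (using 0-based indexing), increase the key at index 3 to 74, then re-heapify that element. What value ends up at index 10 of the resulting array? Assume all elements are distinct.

42

set index 3 from 39 to 74 → [60, 53, 58, 74, 51, 44, 33, 38, 31, 14, 42, 18, 2, 6]
74 > parent 53 at index 1, swap → [60, 74, 58, 53, 51, 44, 33, 38, 31, 14, 42, 18, 2, 6]
74 > parent 60 at index 0, swap → [74, 60, 58, 53, 51, 44, 33, 38, 31, 14, 42, 18, 2, 6]
resulting array: [74, 60, 58, 53, 51, 44, 33, 38, 31, 14, 42, 18, 2, 6]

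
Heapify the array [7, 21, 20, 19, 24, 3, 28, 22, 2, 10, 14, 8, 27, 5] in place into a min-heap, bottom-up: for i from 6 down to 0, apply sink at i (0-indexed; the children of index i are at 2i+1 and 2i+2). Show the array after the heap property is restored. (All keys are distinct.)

[2, 7, 3, 19, 10, 8, 5, 22, 21, 24, 14, 20, 27, 28]

sift down from index 6:
  28 vs only child 5 at index 13, swap → [7, 21, 20, 19, 24, 3, 5, 22, 2, 10, 14, 8, 27, 28]
sift down from index 5: already satisfies heap property
sift down from index 4:
  24 vs smaller child 10 at index 9, swap → [7, 21, 20, 19, 10, 3, 5, 22, 2, 24, 14, 8, 27, 28]
sift down from index 3:
  19 vs smaller child 2 at index 8, swap → [7, 21, 20, 2, 10, 3, 5, 22, 19, 24, 14, 8, 27, 28]
sift down from index 2:
  20 vs smaller child 3 at index 5, swap → [7, 21, 3, 2, 10, 20, 5, 22, 19, 24, 14, 8, 27, 28]
  20 vs smaller child 8 at index 11, swap → [7, 21, 3, 2, 10, 8, 5, 22, 19, 24, 14, 20, 27, 28]
sift down from index 1:
  21 vs smaller child 2 at index 3, swap → [7, 2, 3, 21, 10, 8, 5, 22, 19, 24, 14, 20, 27, 28]
  21 vs smaller child 19 at index 8, swap → [7, 2, 3, 19, 10, 8, 5, 22, 21, 24, 14, 20, 27, 28]
sift down from index 0:
  7 vs smaller child 2 at index 1, swap → [2, 7, 3, 19, 10, 8, 5, 22, 21, 24, 14, 20, 27, 28]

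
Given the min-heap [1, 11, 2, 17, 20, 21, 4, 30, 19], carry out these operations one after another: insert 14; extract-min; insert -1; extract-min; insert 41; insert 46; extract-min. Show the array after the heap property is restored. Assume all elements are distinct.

[4, 11, 20, 17, 14, 21, 46, 30, 19, 41]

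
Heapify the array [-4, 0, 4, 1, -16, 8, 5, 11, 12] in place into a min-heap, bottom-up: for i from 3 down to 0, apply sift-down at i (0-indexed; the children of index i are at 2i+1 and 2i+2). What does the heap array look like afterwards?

sift down from index 3: already satisfies heap property
sift down from index 2: already satisfies heap property
sift down from index 1:
  0 vs smaller child -16 at index 4, swap → [-4, -16, 4, 1, 0, 8, 5, 11, 12]
sift down from index 0:
  -4 vs smaller child -16 at index 1, swap → [-16, -4, 4, 1, 0, 8, 5, 11, 12]

[-16, -4, 4, 1, 0, 8, 5, 11, 12]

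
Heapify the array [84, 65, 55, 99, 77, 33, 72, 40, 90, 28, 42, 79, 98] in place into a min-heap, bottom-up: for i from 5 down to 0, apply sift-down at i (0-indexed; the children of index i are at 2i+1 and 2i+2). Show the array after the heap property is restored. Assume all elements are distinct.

[28, 40, 33, 84, 42, 55, 72, 99, 90, 77, 65, 79, 98]

sift down from index 5: already satisfies heap property
sift down from index 4:
  77 vs smaller child 28 at index 9, swap → [84, 65, 55, 99, 28, 33, 72, 40, 90, 77, 42, 79, 98]
sift down from index 3:
  99 vs smaller child 40 at index 7, swap → [84, 65, 55, 40, 28, 33, 72, 99, 90, 77, 42, 79, 98]
sift down from index 2:
  55 vs smaller child 33 at index 5, swap → [84, 65, 33, 40, 28, 55, 72, 99, 90, 77, 42, 79, 98]
sift down from index 1:
  65 vs smaller child 28 at index 4, swap → [84, 28, 33, 40, 65, 55, 72, 99, 90, 77, 42, 79, 98]
  65 vs smaller child 42 at index 10, swap → [84, 28, 33, 40, 42, 55, 72, 99, 90, 77, 65, 79, 98]
sift down from index 0:
  84 vs smaller child 28 at index 1, swap → [28, 84, 33, 40, 42, 55, 72, 99, 90, 77, 65, 79, 98]
  84 vs smaller child 40 at index 3, swap → [28, 40, 33, 84, 42, 55, 72, 99, 90, 77, 65, 79, 98]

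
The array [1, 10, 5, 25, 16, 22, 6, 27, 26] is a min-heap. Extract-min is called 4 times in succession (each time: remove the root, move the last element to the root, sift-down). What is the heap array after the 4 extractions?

extract-min #1 returns 1:
  remove root 1; move last element 26 to root → [26, 10, 5, 25, 16, 22, 6, 27]
  26 vs smaller child 5 at index 2, swap → [5, 10, 26, 25, 16, 22, 6, 27]
  26 vs smaller child 6 at index 6, swap → [5, 10, 6, 25, 16, 22, 26, 27]
extract-min #2 returns 5:
  remove root 5; move last element 27 to root → [27, 10, 6, 25, 16, 22, 26]
  27 vs smaller child 6 at index 2, swap → [6, 10, 27, 25, 16, 22, 26]
  27 vs smaller child 22 at index 5, swap → [6, 10, 22, 25, 16, 27, 26]
extract-min #3 returns 6:
  remove root 6; move last element 26 to root → [26, 10, 22, 25, 16, 27]
  26 vs smaller child 10 at index 1, swap → [10, 26, 22, 25, 16, 27]
  26 vs smaller child 16 at index 4, swap → [10, 16, 22, 25, 26, 27]
extract-min #4 returns 10:
  remove root 10; move last element 27 to root → [27, 16, 22, 25, 26]
  27 vs smaller child 16 at index 1, swap → [16, 27, 22, 25, 26]
  27 vs smaller child 25 at index 3, swap → [16, 25, 22, 27, 26]

[16, 25, 22, 27, 26]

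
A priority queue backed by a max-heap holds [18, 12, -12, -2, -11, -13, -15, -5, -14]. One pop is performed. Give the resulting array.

remove root 18; move last element -14 to root → [-14, 12, -12, -2, -11, -13, -15, -5]
-14 vs larger child 12 at index 1, swap → [12, -14, -12, -2, -11, -13, -15, -5]
-14 vs larger child -2 at index 3, swap → [12, -2, -12, -14, -11, -13, -15, -5]
-14 vs only child -5 at index 7, swap → [12, -2, -12, -5, -11, -13, -15, -14]

[12, -2, -12, -5, -11, -13, -15, -14]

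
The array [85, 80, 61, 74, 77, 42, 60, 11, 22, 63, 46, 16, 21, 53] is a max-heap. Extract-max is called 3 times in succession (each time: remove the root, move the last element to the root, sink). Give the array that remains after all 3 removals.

extract-max #1 returns 85:
  remove root 85; move last element 53 to root → [53, 80, 61, 74, 77, 42, 60, 11, 22, 63, 46, 16, 21]
  53 vs larger child 80 at index 1, swap → [80, 53, 61, 74, 77, 42, 60, 11, 22, 63, 46, 16, 21]
  53 vs larger child 77 at index 4, swap → [80, 77, 61, 74, 53, 42, 60, 11, 22, 63, 46, 16, 21]
  53 vs larger child 63 at index 9, swap → [80, 77, 61, 74, 63, 42, 60, 11, 22, 53, 46, 16, 21]
extract-max #2 returns 80:
  remove root 80; move last element 21 to root → [21, 77, 61, 74, 63, 42, 60, 11, 22, 53, 46, 16]
  21 vs larger child 77 at index 1, swap → [77, 21, 61, 74, 63, 42, 60, 11, 22, 53, 46, 16]
  21 vs larger child 74 at index 3, swap → [77, 74, 61, 21, 63, 42, 60, 11, 22, 53, 46, 16]
  21 vs larger child 22 at index 8, swap → [77, 74, 61, 22, 63, 42, 60, 11, 21, 53, 46, 16]
extract-max #3 returns 77:
  remove root 77; move last element 16 to root → [16, 74, 61, 22, 63, 42, 60, 11, 21, 53, 46]
  16 vs larger child 74 at index 1, swap → [74, 16, 61, 22, 63, 42, 60, 11, 21, 53, 46]
  16 vs larger child 63 at index 4, swap → [74, 63, 61, 22, 16, 42, 60, 11, 21, 53, 46]
  16 vs larger child 53 at index 9, swap → [74, 63, 61, 22, 53, 42, 60, 11, 21, 16, 46]

[74, 63, 61, 22, 53, 42, 60, 11, 21, 16, 46]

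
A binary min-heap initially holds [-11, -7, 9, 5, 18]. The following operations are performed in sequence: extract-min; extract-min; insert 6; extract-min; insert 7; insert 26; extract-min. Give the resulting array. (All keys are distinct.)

[7, 18, 9, 26]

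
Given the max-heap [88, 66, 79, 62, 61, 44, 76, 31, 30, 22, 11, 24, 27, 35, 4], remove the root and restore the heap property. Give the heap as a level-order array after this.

[79, 66, 76, 62, 61, 44, 35, 31, 30, 22, 11, 24, 27, 4]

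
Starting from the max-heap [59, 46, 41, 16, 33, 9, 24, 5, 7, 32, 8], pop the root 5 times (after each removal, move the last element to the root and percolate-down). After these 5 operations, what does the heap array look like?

[24, 16, 9, 5, 7, 8]

extract-max #1 returns 59:
  remove root 59; move last element 8 to root → [8, 46, 41, 16, 33, 9, 24, 5, 7, 32]
  8 vs larger child 46 at index 1, swap → [46, 8, 41, 16, 33, 9, 24, 5, 7, 32]
  8 vs larger child 33 at index 4, swap → [46, 33, 41, 16, 8, 9, 24, 5, 7, 32]
  8 vs only child 32 at index 9, swap → [46, 33, 41, 16, 32, 9, 24, 5, 7, 8]
extract-max #2 returns 46:
  remove root 46; move last element 8 to root → [8, 33, 41, 16, 32, 9, 24, 5, 7]
  8 vs larger child 41 at index 2, swap → [41, 33, 8, 16, 32, 9, 24, 5, 7]
  8 vs larger child 24 at index 6, swap → [41, 33, 24, 16, 32, 9, 8, 5, 7]
extract-max #3 returns 41:
  remove root 41; move last element 7 to root → [7, 33, 24, 16, 32, 9, 8, 5]
  7 vs larger child 33 at index 1, swap → [33, 7, 24, 16, 32, 9, 8, 5]
  7 vs larger child 32 at index 4, swap → [33, 32, 24, 16, 7, 9, 8, 5]
extract-max #4 returns 33:
  remove root 33; move last element 5 to root → [5, 32, 24, 16, 7, 9, 8]
  5 vs larger child 32 at index 1, swap → [32, 5, 24, 16, 7, 9, 8]
  5 vs larger child 16 at index 3, swap → [32, 16, 24, 5, 7, 9, 8]
extract-max #5 returns 32:
  remove root 32; move last element 8 to root → [8, 16, 24, 5, 7, 9]
  8 vs larger child 24 at index 2, swap → [24, 16, 8, 5, 7, 9]
  8 vs only child 9 at index 5, swap → [24, 16, 9, 5, 7, 8]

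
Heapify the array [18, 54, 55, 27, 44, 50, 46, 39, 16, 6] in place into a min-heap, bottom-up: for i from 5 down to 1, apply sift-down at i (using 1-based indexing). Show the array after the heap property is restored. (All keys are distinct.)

sift down from index 5:
  44 vs only child 6 at index 10, swap → [18, 54, 55, 27, 6, 50, 46, 39, 16, 44]
sift down from index 4:
  27 vs smaller child 16 at index 9, swap → [18, 54, 55, 16, 6, 50, 46, 39, 27, 44]
sift down from index 3:
  55 vs smaller child 46 at index 7, swap → [18, 54, 46, 16, 6, 50, 55, 39, 27, 44]
sift down from index 2:
  54 vs smaller child 6 at index 5, swap → [18, 6, 46, 16, 54, 50, 55, 39, 27, 44]
  54 vs only child 44 at index 10, swap → [18, 6, 46, 16, 44, 50, 55, 39, 27, 54]
sift down from index 1:
  18 vs smaller child 6 at index 2, swap → [6, 18, 46, 16, 44, 50, 55, 39, 27, 54]
  18 vs smaller child 16 at index 4, swap → [6, 16, 46, 18, 44, 50, 55, 39, 27, 54]

[6, 16, 46, 18, 44, 50, 55, 39, 27, 54]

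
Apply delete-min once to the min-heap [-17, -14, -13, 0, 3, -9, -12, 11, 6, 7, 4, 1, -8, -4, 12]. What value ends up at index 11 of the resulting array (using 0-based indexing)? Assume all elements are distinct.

remove root -17; move last element 12 to root → [12, -14, -13, 0, 3, -9, -12, 11, 6, 7, 4, 1, -8, -4]
12 vs smaller child -14 at index 1, swap → [-14, 12, -13, 0, 3, -9, -12, 11, 6, 7, 4, 1, -8, -4]
12 vs smaller child 0 at index 3, swap → [-14, 0, -13, 12, 3, -9, -12, 11, 6, 7, 4, 1, -8, -4]
12 vs smaller child 6 at index 8, swap → [-14, 0, -13, 6, 3, -9, -12, 11, 12, 7, 4, 1, -8, -4]
resulting array: [-14, 0, -13, 6, 3, -9, -12, 11, 12, 7, 4, 1, -8, -4]

1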